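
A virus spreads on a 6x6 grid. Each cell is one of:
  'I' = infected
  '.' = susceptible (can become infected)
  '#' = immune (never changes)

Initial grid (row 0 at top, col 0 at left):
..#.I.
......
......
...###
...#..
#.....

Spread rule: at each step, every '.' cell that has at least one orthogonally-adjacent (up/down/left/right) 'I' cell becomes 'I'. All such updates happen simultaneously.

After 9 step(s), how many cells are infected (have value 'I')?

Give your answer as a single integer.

Answer: 27

Derivation:
Step 0 (initial): 1 infected
Step 1: +3 new -> 4 infected
Step 2: +3 new -> 7 infected
Step 3: +3 new -> 10 infected
Step 4: +2 new -> 12 infected
Step 5: +4 new -> 16 infected
Step 6: +4 new -> 20 infected
Step 7: +3 new -> 23 infected
Step 8: +3 new -> 26 infected
Step 9: +1 new -> 27 infected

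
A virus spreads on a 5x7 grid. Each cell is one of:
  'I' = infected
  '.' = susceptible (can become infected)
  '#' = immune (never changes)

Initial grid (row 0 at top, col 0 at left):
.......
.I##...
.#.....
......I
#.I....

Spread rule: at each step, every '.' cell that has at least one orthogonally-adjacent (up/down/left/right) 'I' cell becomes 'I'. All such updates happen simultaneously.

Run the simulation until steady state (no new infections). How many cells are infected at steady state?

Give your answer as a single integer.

Answer: 31

Derivation:
Step 0 (initial): 3 infected
Step 1: +8 new -> 11 infected
Step 2: +11 new -> 22 infected
Step 3: +6 new -> 28 infected
Step 4: +3 new -> 31 infected
Step 5: +0 new -> 31 infected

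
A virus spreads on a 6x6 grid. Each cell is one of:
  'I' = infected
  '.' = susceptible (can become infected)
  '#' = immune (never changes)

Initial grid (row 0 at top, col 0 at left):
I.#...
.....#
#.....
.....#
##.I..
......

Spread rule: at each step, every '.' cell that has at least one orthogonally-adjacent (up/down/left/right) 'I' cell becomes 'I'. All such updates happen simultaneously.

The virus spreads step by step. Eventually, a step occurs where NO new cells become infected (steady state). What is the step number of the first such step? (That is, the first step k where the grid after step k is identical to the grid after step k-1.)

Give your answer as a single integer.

Step 0 (initial): 2 infected
Step 1: +6 new -> 8 infected
Step 2: +7 new -> 15 infected
Step 3: +8 new -> 23 infected
Step 4: +5 new -> 28 infected
Step 5: +1 new -> 29 infected
Step 6: +1 new -> 30 infected
Step 7: +0 new -> 30 infected

Answer: 7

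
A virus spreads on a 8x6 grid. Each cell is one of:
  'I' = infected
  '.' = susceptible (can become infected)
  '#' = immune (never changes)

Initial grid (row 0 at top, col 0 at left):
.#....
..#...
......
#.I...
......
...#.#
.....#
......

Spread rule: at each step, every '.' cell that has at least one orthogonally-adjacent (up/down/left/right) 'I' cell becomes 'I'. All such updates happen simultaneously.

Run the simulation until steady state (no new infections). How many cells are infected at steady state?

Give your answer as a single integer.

Answer: 42

Derivation:
Step 0 (initial): 1 infected
Step 1: +4 new -> 5 infected
Step 2: +6 new -> 11 infected
Step 3: +9 new -> 20 infected
Step 4: +10 new -> 30 infected
Step 5: +8 new -> 38 infected
Step 6: +3 new -> 41 infected
Step 7: +1 new -> 42 infected
Step 8: +0 new -> 42 infected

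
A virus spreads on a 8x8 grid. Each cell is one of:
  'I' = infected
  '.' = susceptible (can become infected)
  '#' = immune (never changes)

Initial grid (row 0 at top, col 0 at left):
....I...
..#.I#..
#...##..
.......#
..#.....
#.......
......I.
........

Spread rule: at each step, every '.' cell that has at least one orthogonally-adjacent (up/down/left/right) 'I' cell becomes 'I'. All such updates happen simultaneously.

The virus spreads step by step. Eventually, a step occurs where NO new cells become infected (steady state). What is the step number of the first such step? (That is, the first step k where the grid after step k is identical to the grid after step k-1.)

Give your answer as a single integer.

Answer: 8

Derivation:
Step 0 (initial): 3 infected
Step 1: +7 new -> 10 infected
Step 2: +9 new -> 19 infected
Step 3: +11 new -> 30 infected
Step 4: +13 new -> 43 infected
Step 5: +6 new -> 49 infected
Step 6: +5 new -> 54 infected
Step 7: +2 new -> 56 infected
Step 8: +0 new -> 56 infected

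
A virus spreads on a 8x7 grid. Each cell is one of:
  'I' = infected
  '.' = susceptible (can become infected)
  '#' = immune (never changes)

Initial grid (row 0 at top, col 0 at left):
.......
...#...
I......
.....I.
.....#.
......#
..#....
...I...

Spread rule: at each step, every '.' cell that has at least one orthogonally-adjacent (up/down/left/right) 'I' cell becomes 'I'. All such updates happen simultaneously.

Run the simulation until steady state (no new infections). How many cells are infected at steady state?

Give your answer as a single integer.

Step 0 (initial): 3 infected
Step 1: +9 new -> 12 infected
Step 2: +15 new -> 27 infected
Step 3: +16 new -> 43 infected
Step 4: +8 new -> 51 infected
Step 5: +1 new -> 52 infected
Step 6: +0 new -> 52 infected

Answer: 52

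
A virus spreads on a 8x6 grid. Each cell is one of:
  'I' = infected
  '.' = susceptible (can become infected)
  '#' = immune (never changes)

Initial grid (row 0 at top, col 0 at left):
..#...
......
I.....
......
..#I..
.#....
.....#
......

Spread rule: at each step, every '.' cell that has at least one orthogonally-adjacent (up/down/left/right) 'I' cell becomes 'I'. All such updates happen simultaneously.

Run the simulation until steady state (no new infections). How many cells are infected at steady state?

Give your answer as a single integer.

Answer: 44

Derivation:
Step 0 (initial): 2 infected
Step 1: +6 new -> 8 infected
Step 2: +12 new -> 20 infected
Step 3: +11 new -> 31 infected
Step 4: +7 new -> 38 infected
Step 5: +5 new -> 43 infected
Step 6: +1 new -> 44 infected
Step 7: +0 new -> 44 infected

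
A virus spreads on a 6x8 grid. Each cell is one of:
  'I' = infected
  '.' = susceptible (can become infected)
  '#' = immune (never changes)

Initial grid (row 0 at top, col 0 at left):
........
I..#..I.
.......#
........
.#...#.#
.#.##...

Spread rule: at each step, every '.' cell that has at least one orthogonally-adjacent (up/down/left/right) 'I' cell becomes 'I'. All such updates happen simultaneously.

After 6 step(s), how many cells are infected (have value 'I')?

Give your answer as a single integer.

Answer: 40

Derivation:
Step 0 (initial): 2 infected
Step 1: +7 new -> 9 infected
Step 2: +9 new -> 18 infected
Step 3: +9 new -> 27 infected
Step 4: +6 new -> 33 infected
Step 5: +5 new -> 38 infected
Step 6: +2 new -> 40 infected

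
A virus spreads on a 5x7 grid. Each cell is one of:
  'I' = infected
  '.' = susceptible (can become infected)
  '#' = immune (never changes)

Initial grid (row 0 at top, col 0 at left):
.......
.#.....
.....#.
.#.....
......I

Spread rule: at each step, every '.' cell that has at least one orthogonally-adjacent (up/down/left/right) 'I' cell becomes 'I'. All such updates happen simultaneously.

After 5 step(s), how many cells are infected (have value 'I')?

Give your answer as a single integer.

Step 0 (initial): 1 infected
Step 1: +2 new -> 3 infected
Step 2: +3 new -> 6 infected
Step 3: +3 new -> 9 infected
Step 4: +5 new -> 14 infected
Step 5: +5 new -> 19 infected

Answer: 19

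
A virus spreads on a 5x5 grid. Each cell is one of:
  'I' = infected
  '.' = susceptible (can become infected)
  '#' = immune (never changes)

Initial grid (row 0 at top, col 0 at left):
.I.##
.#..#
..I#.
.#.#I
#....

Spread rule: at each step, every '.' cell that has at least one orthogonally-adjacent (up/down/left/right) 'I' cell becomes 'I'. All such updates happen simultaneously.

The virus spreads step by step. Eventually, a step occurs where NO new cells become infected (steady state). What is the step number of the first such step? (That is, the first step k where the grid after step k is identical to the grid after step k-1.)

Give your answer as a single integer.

Answer: 4

Derivation:
Step 0 (initial): 3 infected
Step 1: +7 new -> 10 infected
Step 2: +5 new -> 15 infected
Step 3: +2 new -> 17 infected
Step 4: +0 new -> 17 infected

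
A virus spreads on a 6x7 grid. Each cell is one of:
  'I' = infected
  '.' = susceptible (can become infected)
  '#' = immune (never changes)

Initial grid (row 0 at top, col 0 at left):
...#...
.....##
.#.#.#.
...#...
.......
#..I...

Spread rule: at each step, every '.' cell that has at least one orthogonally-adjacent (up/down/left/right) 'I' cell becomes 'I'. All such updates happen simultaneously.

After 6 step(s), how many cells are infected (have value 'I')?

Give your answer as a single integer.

Answer: 29

Derivation:
Step 0 (initial): 1 infected
Step 1: +3 new -> 4 infected
Step 2: +4 new -> 8 infected
Step 3: +5 new -> 13 infected
Step 4: +6 new -> 19 infected
Step 5: +4 new -> 23 infected
Step 6: +6 new -> 29 infected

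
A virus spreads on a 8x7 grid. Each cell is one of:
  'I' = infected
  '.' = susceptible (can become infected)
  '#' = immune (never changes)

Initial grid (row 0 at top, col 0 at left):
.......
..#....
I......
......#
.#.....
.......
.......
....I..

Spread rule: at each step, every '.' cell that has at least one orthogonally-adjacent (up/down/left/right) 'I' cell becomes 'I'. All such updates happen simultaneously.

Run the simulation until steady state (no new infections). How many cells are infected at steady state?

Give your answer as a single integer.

Step 0 (initial): 2 infected
Step 1: +6 new -> 8 infected
Step 2: +10 new -> 18 infected
Step 3: +10 new -> 28 infected
Step 4: +14 new -> 42 infected
Step 5: +5 new -> 47 infected
Step 6: +3 new -> 50 infected
Step 7: +2 new -> 52 infected
Step 8: +1 new -> 53 infected
Step 9: +0 new -> 53 infected

Answer: 53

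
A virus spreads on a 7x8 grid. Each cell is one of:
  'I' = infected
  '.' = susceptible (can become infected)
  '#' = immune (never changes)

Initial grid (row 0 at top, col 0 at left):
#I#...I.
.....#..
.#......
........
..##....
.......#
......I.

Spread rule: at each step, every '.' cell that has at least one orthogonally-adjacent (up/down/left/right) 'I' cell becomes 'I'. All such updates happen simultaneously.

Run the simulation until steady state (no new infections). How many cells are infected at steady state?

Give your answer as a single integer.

Step 0 (initial): 3 infected
Step 1: +7 new -> 10 infected
Step 2: +8 new -> 18 infected
Step 3: +12 new -> 30 infected
Step 4: +9 new -> 39 infected
Step 5: +6 new -> 45 infected
Step 6: +4 new -> 49 infected
Step 7: +0 new -> 49 infected

Answer: 49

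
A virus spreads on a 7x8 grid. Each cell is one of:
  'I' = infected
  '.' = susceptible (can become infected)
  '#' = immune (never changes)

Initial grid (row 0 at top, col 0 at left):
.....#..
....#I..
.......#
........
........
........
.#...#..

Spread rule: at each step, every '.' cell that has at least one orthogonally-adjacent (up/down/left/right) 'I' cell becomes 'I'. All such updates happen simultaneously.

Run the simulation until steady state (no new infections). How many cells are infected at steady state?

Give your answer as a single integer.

Step 0 (initial): 1 infected
Step 1: +2 new -> 3 infected
Step 2: +5 new -> 8 infected
Step 3: +5 new -> 13 infected
Step 4: +7 new -> 20 infected
Step 5: +8 new -> 28 infected
Step 6: +10 new -> 38 infected
Step 7: +7 new -> 45 infected
Step 8: +4 new -> 49 infected
Step 9: +1 new -> 50 infected
Step 10: +1 new -> 51 infected
Step 11: +0 new -> 51 infected

Answer: 51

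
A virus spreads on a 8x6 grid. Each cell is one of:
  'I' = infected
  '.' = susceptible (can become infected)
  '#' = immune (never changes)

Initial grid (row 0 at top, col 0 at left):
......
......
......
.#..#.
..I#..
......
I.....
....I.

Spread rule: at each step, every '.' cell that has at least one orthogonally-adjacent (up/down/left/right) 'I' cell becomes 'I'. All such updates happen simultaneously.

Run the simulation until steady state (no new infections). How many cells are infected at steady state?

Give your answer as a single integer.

Answer: 45

Derivation:
Step 0 (initial): 3 infected
Step 1: +9 new -> 12 infected
Step 2: +11 new -> 23 infected
Step 3: +6 new -> 29 infected
Step 4: +6 new -> 35 infected
Step 5: +6 new -> 41 infected
Step 6: +3 new -> 44 infected
Step 7: +1 new -> 45 infected
Step 8: +0 new -> 45 infected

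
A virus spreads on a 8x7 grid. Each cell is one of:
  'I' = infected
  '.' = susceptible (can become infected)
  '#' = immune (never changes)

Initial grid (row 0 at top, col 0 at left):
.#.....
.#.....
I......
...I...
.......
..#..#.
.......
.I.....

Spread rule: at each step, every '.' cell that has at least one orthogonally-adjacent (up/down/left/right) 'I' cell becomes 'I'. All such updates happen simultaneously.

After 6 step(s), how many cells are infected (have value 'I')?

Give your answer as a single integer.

Step 0 (initial): 3 infected
Step 1: +10 new -> 13 infected
Step 2: +14 new -> 27 infected
Step 3: +11 new -> 38 infected
Step 4: +7 new -> 45 infected
Step 5: +5 new -> 50 infected
Step 6: +2 new -> 52 infected

Answer: 52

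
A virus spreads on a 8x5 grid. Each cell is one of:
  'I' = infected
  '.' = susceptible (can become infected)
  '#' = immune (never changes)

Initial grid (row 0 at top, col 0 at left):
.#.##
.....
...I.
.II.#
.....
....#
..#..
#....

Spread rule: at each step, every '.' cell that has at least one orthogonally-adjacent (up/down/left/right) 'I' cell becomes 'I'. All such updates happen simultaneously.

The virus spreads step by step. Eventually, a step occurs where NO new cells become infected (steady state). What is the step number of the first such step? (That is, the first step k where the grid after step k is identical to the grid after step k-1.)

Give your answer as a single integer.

Step 0 (initial): 3 infected
Step 1: +8 new -> 11 infected
Step 2: +8 new -> 19 infected
Step 3: +6 new -> 25 infected
Step 4: +4 new -> 29 infected
Step 5: +3 new -> 32 infected
Step 6: +1 new -> 33 infected
Step 7: +0 new -> 33 infected

Answer: 7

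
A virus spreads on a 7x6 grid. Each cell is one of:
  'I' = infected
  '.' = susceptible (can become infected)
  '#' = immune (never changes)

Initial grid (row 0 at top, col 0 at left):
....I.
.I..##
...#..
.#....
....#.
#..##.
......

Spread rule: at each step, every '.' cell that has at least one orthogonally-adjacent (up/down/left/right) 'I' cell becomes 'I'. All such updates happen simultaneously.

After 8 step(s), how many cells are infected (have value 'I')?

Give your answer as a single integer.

Step 0 (initial): 2 infected
Step 1: +6 new -> 8 infected
Step 2: +5 new -> 13 infected
Step 3: +2 new -> 15 infected
Step 4: +3 new -> 18 infected
Step 5: +4 new -> 22 infected
Step 6: +4 new -> 26 infected
Step 7: +4 new -> 30 infected
Step 8: +3 new -> 33 infected

Answer: 33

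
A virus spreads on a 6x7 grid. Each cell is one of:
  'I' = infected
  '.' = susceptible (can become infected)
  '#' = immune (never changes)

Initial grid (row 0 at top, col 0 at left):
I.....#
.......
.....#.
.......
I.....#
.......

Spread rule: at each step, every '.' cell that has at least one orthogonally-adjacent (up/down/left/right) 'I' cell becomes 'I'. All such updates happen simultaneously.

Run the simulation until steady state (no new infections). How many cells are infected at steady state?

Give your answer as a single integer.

Step 0 (initial): 2 infected
Step 1: +5 new -> 7 infected
Step 2: +6 new -> 13 infected
Step 3: +6 new -> 19 infected
Step 4: +6 new -> 25 infected
Step 5: +6 new -> 31 infected
Step 6: +4 new -> 35 infected
Step 7: +3 new -> 38 infected
Step 8: +1 new -> 39 infected
Step 9: +0 new -> 39 infected

Answer: 39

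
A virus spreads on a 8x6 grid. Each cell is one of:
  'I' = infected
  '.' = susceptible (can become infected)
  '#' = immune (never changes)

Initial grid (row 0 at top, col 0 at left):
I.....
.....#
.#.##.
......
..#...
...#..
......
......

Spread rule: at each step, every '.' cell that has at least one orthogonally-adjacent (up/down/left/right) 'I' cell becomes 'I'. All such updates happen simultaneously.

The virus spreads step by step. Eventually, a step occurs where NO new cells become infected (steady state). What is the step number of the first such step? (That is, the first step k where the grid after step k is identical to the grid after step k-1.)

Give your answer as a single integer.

Step 0 (initial): 1 infected
Step 1: +2 new -> 3 infected
Step 2: +3 new -> 6 infected
Step 3: +3 new -> 9 infected
Step 4: +5 new -> 14 infected
Step 5: +5 new -> 19 infected
Step 6: +3 new -> 22 infected
Step 7: +5 new -> 27 infected
Step 8: +4 new -> 31 infected
Step 9: +5 new -> 36 infected
Step 10: +3 new -> 39 infected
Step 11: +2 new -> 41 infected
Step 12: +1 new -> 42 infected
Step 13: +0 new -> 42 infected

Answer: 13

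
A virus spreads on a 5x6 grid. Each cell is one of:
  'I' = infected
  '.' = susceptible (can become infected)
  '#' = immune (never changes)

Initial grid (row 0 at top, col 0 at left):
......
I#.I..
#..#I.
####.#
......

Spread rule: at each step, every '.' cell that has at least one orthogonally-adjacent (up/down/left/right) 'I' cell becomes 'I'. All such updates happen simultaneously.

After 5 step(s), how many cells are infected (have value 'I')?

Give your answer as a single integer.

Step 0 (initial): 3 infected
Step 1: +6 new -> 9 infected
Step 2: +6 new -> 15 infected
Step 3: +4 new -> 19 infected
Step 4: +1 new -> 20 infected
Step 5: +1 new -> 21 infected

Answer: 21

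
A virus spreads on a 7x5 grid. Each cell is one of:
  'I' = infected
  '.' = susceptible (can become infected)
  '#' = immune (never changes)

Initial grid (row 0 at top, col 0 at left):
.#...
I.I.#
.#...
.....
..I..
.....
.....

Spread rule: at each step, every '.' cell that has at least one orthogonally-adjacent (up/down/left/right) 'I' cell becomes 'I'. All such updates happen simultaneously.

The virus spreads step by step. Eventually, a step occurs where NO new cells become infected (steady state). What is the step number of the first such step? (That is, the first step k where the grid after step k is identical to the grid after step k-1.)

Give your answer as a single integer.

Step 0 (initial): 3 infected
Step 1: +10 new -> 13 infected
Step 2: +10 new -> 23 infected
Step 3: +7 new -> 30 infected
Step 4: +2 new -> 32 infected
Step 5: +0 new -> 32 infected

Answer: 5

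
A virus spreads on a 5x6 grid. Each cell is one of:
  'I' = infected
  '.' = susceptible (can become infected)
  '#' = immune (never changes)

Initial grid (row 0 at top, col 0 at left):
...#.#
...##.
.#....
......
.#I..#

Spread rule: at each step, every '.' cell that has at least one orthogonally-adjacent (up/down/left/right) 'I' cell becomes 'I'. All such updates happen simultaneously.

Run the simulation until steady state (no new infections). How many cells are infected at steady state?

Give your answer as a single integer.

Step 0 (initial): 1 infected
Step 1: +2 new -> 3 infected
Step 2: +4 new -> 7 infected
Step 3: +4 new -> 11 infected
Step 4: +6 new -> 17 infected
Step 5: +3 new -> 20 infected
Step 6: +2 new -> 22 infected
Step 7: +0 new -> 22 infected

Answer: 22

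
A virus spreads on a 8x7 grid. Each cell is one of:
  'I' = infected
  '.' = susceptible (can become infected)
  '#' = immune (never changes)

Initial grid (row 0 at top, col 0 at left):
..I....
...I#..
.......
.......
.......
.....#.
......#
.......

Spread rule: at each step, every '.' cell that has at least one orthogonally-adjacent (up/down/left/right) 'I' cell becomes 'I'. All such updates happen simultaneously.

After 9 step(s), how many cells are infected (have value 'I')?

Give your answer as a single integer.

Answer: 53

Derivation:
Step 0 (initial): 2 infected
Step 1: +4 new -> 6 infected
Step 2: +6 new -> 12 infected
Step 3: +7 new -> 19 infected
Step 4: +9 new -> 28 infected
Step 5: +8 new -> 36 infected
Step 6: +6 new -> 42 infected
Step 7: +6 new -> 48 infected
Step 8: +3 new -> 51 infected
Step 9: +2 new -> 53 infected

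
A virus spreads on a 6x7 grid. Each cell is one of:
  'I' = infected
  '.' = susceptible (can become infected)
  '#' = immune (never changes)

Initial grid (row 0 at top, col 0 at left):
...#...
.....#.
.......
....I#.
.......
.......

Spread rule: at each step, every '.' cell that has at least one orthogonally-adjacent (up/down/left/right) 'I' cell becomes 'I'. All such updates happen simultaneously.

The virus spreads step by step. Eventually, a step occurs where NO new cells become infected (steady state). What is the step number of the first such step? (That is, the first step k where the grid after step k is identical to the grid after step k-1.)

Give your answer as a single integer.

Step 0 (initial): 1 infected
Step 1: +3 new -> 4 infected
Step 2: +7 new -> 11 infected
Step 3: +9 new -> 20 infected
Step 4: +9 new -> 29 infected
Step 5: +6 new -> 35 infected
Step 6: +3 new -> 38 infected
Step 7: +1 new -> 39 infected
Step 8: +0 new -> 39 infected

Answer: 8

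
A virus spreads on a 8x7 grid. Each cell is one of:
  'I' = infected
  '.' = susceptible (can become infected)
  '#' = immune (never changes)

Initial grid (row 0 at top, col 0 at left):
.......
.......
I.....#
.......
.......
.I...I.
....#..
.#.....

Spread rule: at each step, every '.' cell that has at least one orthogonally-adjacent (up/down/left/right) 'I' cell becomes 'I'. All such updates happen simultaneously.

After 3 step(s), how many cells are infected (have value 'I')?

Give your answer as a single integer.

Answer: 41

Derivation:
Step 0 (initial): 3 infected
Step 1: +11 new -> 14 infected
Step 2: +14 new -> 28 infected
Step 3: +13 new -> 41 infected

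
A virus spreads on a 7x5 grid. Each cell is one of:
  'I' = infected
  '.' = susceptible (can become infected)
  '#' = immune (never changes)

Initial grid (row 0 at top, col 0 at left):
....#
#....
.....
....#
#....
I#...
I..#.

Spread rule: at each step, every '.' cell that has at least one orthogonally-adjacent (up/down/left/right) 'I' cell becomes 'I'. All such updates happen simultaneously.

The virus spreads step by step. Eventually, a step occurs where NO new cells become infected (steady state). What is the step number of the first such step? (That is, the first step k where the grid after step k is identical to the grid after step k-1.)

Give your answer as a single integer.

Step 0 (initial): 2 infected
Step 1: +1 new -> 3 infected
Step 2: +1 new -> 4 infected
Step 3: +1 new -> 5 infected
Step 4: +2 new -> 7 infected
Step 5: +4 new -> 11 infected
Step 6: +5 new -> 16 infected
Step 7: +4 new -> 20 infected
Step 8: +5 new -> 25 infected
Step 9: +3 new -> 28 infected
Step 10: +1 new -> 29 infected
Step 11: +0 new -> 29 infected

Answer: 11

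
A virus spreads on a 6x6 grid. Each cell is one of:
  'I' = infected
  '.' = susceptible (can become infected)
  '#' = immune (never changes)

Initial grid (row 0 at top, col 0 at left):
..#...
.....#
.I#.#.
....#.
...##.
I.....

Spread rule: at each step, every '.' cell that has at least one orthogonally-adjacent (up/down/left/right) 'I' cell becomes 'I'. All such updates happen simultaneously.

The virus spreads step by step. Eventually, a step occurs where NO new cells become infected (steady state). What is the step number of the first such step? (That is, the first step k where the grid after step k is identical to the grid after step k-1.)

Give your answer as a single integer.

Step 0 (initial): 2 infected
Step 1: +5 new -> 7 infected
Step 2: +7 new -> 14 infected
Step 3: +5 new -> 19 infected
Step 4: +4 new -> 23 infected
Step 5: +2 new -> 25 infected
Step 6: +2 new -> 27 infected
Step 7: +1 new -> 28 infected
Step 8: +1 new -> 29 infected
Step 9: +0 new -> 29 infected

Answer: 9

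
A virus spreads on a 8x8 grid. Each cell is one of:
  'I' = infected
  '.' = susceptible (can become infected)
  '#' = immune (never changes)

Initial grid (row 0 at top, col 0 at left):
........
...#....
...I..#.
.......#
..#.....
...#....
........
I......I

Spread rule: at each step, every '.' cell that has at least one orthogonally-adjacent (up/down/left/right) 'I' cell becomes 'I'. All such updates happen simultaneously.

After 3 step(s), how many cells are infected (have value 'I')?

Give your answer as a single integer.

Answer: 39

Derivation:
Step 0 (initial): 3 infected
Step 1: +7 new -> 10 infected
Step 2: +13 new -> 23 infected
Step 3: +16 new -> 39 infected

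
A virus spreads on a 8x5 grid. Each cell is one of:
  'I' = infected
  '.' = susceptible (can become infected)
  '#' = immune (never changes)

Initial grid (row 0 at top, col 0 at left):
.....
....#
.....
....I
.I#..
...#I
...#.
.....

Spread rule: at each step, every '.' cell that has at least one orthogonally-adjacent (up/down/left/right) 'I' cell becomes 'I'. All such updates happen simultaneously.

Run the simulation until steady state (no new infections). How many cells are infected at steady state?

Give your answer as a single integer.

Answer: 36

Derivation:
Step 0 (initial): 3 infected
Step 1: +7 new -> 10 infected
Step 2: +9 new -> 19 infected
Step 3: +8 new -> 27 infected
Step 4: +6 new -> 33 infected
Step 5: +3 new -> 36 infected
Step 6: +0 new -> 36 infected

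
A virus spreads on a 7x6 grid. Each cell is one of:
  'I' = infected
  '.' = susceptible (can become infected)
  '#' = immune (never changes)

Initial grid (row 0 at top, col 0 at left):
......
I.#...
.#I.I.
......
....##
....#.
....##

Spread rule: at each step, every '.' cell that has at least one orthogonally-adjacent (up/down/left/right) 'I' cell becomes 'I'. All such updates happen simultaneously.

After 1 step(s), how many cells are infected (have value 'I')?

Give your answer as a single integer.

Answer: 11

Derivation:
Step 0 (initial): 3 infected
Step 1: +8 new -> 11 infected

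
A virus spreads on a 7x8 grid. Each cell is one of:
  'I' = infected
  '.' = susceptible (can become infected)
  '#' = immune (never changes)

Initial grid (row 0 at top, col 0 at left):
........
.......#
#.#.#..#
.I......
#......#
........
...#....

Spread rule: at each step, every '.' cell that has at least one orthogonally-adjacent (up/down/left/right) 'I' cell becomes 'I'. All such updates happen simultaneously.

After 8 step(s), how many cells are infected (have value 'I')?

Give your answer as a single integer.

Answer: 46

Derivation:
Step 0 (initial): 1 infected
Step 1: +4 new -> 5 infected
Step 2: +4 new -> 9 infected
Step 3: +9 new -> 18 infected
Step 4: +8 new -> 26 infected
Step 5: +6 new -> 32 infected
Step 6: +7 new -> 39 infected
Step 7: +4 new -> 43 infected
Step 8: +3 new -> 46 infected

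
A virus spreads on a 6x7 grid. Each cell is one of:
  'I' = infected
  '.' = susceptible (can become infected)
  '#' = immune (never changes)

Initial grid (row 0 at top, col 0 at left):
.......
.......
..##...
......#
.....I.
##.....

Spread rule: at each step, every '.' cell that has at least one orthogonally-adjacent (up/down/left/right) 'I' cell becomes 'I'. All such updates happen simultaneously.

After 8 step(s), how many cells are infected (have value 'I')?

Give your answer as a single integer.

Answer: 36

Derivation:
Step 0 (initial): 1 infected
Step 1: +4 new -> 5 infected
Step 2: +5 new -> 10 infected
Step 3: +6 new -> 16 infected
Step 4: +6 new -> 22 infected
Step 5: +5 new -> 27 infected
Step 6: +4 new -> 31 infected
Step 7: +3 new -> 34 infected
Step 8: +2 new -> 36 infected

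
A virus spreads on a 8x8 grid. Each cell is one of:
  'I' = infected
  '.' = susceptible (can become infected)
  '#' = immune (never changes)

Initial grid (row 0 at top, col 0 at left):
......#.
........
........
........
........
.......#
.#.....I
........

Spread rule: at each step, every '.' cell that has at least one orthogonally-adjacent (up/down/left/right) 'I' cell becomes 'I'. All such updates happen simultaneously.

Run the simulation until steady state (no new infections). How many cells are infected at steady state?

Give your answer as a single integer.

Step 0 (initial): 1 infected
Step 1: +2 new -> 3 infected
Step 2: +3 new -> 6 infected
Step 3: +4 new -> 10 infected
Step 4: +6 new -> 16 infected
Step 5: +7 new -> 23 infected
Step 6: +7 new -> 30 infected
Step 7: +7 new -> 37 infected
Step 8: +8 new -> 45 infected
Step 9: +6 new -> 51 infected
Step 10: +4 new -> 55 infected
Step 11: +3 new -> 58 infected
Step 12: +2 new -> 60 infected
Step 13: +1 new -> 61 infected
Step 14: +0 new -> 61 infected

Answer: 61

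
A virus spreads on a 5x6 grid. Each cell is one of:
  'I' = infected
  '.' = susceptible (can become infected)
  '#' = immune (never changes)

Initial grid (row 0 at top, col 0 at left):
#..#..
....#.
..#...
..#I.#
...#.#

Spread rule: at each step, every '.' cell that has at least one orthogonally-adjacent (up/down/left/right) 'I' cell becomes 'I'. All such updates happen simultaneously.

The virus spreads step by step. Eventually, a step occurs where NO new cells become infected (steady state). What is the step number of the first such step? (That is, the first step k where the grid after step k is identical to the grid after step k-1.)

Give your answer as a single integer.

Step 0 (initial): 1 infected
Step 1: +2 new -> 3 infected
Step 2: +3 new -> 6 infected
Step 3: +2 new -> 8 infected
Step 4: +3 new -> 11 infected
Step 5: +4 new -> 15 infected
Step 6: +3 new -> 18 infected
Step 7: +2 new -> 20 infected
Step 8: +2 new -> 22 infected
Step 9: +0 new -> 22 infected

Answer: 9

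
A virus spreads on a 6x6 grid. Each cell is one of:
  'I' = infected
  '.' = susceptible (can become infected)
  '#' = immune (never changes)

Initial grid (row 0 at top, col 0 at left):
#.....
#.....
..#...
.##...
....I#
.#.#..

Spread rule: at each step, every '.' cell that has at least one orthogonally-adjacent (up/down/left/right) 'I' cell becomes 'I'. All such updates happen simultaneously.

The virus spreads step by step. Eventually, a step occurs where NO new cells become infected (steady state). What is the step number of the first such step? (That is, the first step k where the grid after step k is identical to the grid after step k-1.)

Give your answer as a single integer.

Step 0 (initial): 1 infected
Step 1: +3 new -> 4 infected
Step 2: +5 new -> 9 infected
Step 3: +5 new -> 14 infected
Step 4: +4 new -> 18 infected
Step 5: +5 new -> 23 infected
Step 6: +3 new -> 26 infected
Step 7: +2 new -> 28 infected
Step 8: +0 new -> 28 infected

Answer: 8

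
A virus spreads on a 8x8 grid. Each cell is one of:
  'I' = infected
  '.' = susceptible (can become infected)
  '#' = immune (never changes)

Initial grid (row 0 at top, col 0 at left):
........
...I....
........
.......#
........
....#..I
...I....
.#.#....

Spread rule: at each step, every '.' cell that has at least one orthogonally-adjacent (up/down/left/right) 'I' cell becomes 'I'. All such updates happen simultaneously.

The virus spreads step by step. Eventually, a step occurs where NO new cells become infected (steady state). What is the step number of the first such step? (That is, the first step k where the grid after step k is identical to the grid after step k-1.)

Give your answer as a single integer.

Answer: 6

Derivation:
Step 0 (initial): 3 infected
Step 1: +10 new -> 13 infected
Step 2: +17 new -> 30 infected
Step 3: +16 new -> 46 infected
Step 4: +10 new -> 56 infected
Step 5: +4 new -> 60 infected
Step 6: +0 new -> 60 infected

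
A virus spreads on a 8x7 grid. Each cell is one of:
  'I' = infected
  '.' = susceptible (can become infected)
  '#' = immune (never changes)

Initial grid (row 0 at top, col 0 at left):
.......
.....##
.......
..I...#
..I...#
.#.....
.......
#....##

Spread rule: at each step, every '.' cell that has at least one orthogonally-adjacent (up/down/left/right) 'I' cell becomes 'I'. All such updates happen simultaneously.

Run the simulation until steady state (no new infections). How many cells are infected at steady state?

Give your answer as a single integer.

Answer: 48

Derivation:
Step 0 (initial): 2 infected
Step 1: +6 new -> 8 infected
Step 2: +9 new -> 17 infected
Step 3: +12 new -> 29 infected
Step 4: +10 new -> 39 infected
Step 5: +6 new -> 45 infected
Step 6: +2 new -> 47 infected
Step 7: +1 new -> 48 infected
Step 8: +0 new -> 48 infected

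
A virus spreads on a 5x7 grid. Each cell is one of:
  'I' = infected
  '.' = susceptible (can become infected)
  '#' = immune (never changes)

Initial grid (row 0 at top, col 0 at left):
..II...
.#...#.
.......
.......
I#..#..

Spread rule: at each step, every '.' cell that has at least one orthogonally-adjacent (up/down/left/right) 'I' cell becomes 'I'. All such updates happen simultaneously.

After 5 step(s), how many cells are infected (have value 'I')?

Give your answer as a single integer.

Answer: 28

Derivation:
Step 0 (initial): 3 infected
Step 1: +5 new -> 8 infected
Step 2: +7 new -> 15 infected
Step 3: +6 new -> 21 infected
Step 4: +5 new -> 26 infected
Step 5: +2 new -> 28 infected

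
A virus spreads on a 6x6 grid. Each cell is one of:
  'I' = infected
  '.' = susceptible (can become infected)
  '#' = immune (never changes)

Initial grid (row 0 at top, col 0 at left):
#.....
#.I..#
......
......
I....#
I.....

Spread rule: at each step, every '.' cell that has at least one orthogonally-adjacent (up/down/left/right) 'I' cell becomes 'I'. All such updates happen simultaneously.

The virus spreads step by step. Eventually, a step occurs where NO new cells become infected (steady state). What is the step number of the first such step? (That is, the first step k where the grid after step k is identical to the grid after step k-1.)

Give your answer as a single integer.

Step 0 (initial): 3 infected
Step 1: +7 new -> 10 infected
Step 2: +10 new -> 20 infected
Step 3: +5 new -> 25 infected
Step 4: +5 new -> 30 infected
Step 5: +2 new -> 32 infected
Step 6: +0 new -> 32 infected

Answer: 6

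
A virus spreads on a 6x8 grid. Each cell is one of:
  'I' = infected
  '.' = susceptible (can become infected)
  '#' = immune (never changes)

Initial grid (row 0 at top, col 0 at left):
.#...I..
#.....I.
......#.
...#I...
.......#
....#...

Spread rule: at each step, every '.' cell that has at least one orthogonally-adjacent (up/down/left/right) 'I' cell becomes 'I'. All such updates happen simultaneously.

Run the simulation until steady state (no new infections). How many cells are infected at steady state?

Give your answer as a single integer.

Step 0 (initial): 3 infected
Step 1: +7 new -> 10 infected
Step 2: +9 new -> 19 infected
Step 3: +8 new -> 27 infected
Step 4: +6 new -> 33 infected
Step 5: +6 new -> 39 infected
Step 6: +2 new -> 41 infected
Step 7: +0 new -> 41 infected

Answer: 41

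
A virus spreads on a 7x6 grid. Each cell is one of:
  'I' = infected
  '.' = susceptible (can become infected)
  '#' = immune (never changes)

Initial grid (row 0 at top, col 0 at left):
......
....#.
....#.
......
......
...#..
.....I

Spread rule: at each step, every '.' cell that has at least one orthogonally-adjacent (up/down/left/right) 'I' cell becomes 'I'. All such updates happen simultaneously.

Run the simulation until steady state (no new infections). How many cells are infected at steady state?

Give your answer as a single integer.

Step 0 (initial): 1 infected
Step 1: +2 new -> 3 infected
Step 2: +3 new -> 6 infected
Step 3: +3 new -> 9 infected
Step 4: +5 new -> 14 infected
Step 5: +5 new -> 19 infected
Step 6: +5 new -> 24 infected
Step 7: +5 new -> 29 infected
Step 8: +4 new -> 33 infected
Step 9: +3 new -> 36 infected
Step 10: +2 new -> 38 infected
Step 11: +1 new -> 39 infected
Step 12: +0 new -> 39 infected

Answer: 39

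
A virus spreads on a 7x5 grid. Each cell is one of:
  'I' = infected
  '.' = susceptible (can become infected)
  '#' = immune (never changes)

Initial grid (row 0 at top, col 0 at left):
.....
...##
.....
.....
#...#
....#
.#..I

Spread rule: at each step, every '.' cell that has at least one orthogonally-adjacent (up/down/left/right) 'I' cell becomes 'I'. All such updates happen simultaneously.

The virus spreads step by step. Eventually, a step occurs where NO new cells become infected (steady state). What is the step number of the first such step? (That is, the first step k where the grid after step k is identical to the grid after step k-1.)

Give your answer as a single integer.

Answer: 11

Derivation:
Step 0 (initial): 1 infected
Step 1: +1 new -> 2 infected
Step 2: +2 new -> 4 infected
Step 3: +2 new -> 6 infected
Step 4: +3 new -> 9 infected
Step 5: +5 new -> 14 infected
Step 6: +4 new -> 18 infected
Step 7: +3 new -> 21 infected
Step 8: +3 new -> 24 infected
Step 9: +3 new -> 27 infected
Step 10: +2 new -> 29 infected
Step 11: +0 new -> 29 infected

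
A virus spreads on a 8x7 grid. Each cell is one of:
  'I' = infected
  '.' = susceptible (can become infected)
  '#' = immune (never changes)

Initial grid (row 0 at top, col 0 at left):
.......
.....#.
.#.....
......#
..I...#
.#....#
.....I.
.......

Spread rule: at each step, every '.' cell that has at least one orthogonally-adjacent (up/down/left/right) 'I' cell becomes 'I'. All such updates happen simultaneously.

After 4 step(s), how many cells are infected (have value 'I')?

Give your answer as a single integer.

Answer: 39

Derivation:
Step 0 (initial): 2 infected
Step 1: +8 new -> 10 infected
Step 2: +12 new -> 22 infected
Step 3: +9 new -> 31 infected
Step 4: +8 new -> 39 infected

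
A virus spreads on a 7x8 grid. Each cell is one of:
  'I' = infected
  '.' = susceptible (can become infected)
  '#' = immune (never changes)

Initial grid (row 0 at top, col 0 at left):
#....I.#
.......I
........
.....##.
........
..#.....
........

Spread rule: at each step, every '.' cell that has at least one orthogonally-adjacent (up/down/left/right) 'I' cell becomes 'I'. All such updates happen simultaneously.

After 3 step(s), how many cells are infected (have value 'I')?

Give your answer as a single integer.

Answer: 16

Derivation:
Step 0 (initial): 2 infected
Step 1: +5 new -> 7 infected
Step 2: +5 new -> 12 infected
Step 3: +4 new -> 16 infected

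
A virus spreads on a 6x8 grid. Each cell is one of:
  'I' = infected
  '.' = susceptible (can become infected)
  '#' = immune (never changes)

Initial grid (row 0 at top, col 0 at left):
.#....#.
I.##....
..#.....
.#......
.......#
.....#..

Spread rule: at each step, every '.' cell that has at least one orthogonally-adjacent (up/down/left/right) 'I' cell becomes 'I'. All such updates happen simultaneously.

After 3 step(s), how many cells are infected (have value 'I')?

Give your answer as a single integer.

Answer: 7

Derivation:
Step 0 (initial): 1 infected
Step 1: +3 new -> 4 infected
Step 2: +2 new -> 6 infected
Step 3: +1 new -> 7 infected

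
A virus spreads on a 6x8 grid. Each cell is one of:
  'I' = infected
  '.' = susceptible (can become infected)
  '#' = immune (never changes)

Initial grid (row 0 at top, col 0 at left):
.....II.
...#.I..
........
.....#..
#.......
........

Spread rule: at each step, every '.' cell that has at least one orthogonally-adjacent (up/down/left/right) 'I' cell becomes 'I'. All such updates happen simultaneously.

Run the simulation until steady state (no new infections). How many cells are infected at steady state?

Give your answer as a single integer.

Step 0 (initial): 3 infected
Step 1: +5 new -> 8 infected
Step 2: +4 new -> 12 infected
Step 3: +5 new -> 17 infected
Step 4: +7 new -> 24 infected
Step 5: +9 new -> 33 infected
Step 6: +7 new -> 40 infected
Step 7: +3 new -> 43 infected
Step 8: +1 new -> 44 infected
Step 9: +1 new -> 45 infected
Step 10: +0 new -> 45 infected

Answer: 45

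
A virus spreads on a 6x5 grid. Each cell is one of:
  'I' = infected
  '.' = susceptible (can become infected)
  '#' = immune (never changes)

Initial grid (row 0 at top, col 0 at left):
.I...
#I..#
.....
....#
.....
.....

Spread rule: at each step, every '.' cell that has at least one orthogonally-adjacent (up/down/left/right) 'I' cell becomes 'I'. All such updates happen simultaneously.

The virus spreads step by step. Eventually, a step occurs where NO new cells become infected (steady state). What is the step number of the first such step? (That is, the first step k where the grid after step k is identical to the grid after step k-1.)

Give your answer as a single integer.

Step 0 (initial): 2 infected
Step 1: +4 new -> 6 infected
Step 2: +5 new -> 11 infected
Step 3: +5 new -> 16 infected
Step 4: +5 new -> 21 infected
Step 5: +3 new -> 24 infected
Step 6: +2 new -> 26 infected
Step 7: +1 new -> 27 infected
Step 8: +0 new -> 27 infected

Answer: 8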